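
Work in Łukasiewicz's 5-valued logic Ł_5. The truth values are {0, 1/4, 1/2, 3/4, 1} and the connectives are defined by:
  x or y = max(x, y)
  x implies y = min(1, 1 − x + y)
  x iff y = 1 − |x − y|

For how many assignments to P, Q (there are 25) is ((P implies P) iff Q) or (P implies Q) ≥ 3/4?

value 1: 15 assignments (counts)
value 3/4: 4 assignments (counts)
value 1/2: 3 assignments
value 1/4: 2 assignments
value 0: 1 assignment
So 19 of the 25 assignments meet the threshold.

19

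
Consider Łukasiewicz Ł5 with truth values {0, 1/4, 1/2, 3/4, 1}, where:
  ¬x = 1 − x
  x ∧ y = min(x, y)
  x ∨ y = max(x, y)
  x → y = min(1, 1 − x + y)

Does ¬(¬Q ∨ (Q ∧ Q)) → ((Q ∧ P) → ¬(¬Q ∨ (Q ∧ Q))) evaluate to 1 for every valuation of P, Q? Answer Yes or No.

Yes

At P = 1, Q = 3/4, for instance:
¬Q = ¬3/4 = 1/4
Q ∧ Q = 3/4 ∧ 3/4 = 3/4
¬Q ∨ (Q ∧ Q) = 1/4 ∨ 3/4 = 3/4
¬(¬Q ∨ (Q ∧ Q)) = ¬3/4 = 1/4
Q ∧ P = 3/4 ∧ 1 = 3/4
(Q ∧ P) → ¬(¬Q ∨ (Q ∧ Q)) = 3/4 → 1/4 = 1/2
¬(¬Q ∨ (Q ∧ Q)) → ((Q ∧ P) → ¬(¬Q ∨ (Q ∧ Q))) = 1/4 → 1/2 = 1
and checking the remaining 24 assignments likewise gives ≥ 1 in every case.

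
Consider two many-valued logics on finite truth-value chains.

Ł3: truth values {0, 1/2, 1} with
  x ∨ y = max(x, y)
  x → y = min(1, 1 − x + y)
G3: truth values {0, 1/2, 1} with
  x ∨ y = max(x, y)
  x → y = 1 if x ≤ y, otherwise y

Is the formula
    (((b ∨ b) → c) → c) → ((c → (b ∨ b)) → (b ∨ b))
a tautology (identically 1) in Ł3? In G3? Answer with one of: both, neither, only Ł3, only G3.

In Ł3: every assignment gives 1 — tautology.
In G3: at b = 1/2, c = 0 the value is 1/2 — not a tautology.

only Ł3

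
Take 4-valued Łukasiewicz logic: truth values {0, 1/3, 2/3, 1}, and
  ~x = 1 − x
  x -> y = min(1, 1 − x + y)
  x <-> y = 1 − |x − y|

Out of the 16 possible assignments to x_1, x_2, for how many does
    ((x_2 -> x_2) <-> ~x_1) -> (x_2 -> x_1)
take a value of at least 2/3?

14

x_1 = 0, x_2 = 0 ↦ 1  ≥
x_1 = 0, x_2 = 1/3 ↦ 2/3  ≥
x_1 = 0, x_2 = 2/3 ↦ 1/3  <
x_1 = 0, x_2 = 1 ↦ 0  <
x_1 = 1/3, x_2 = 0 ↦ 1  ≥
x_1 = 1/3, x_2 = 1/3 ↦ 1  ≥
x_1 = 1/3, x_2 = 2/3 ↦ 1  ≥
x_1 = 1/3, x_2 = 1 ↦ 2/3  ≥
x_1 = 2/3, x_2 = 0 ↦ 1  ≥
x_1 = 2/3, x_2 = 1/3 ↦ 1  ≥
x_1 = 2/3, x_2 = 2/3 ↦ 1  ≥
x_1 = 2/3, x_2 = 1 ↦ 1  ≥
x_1 = 1, x_2 = 0 ↦ 1  ≥
x_1 = 1, x_2 = 1/3 ↦ 1  ≥
x_1 = 1, x_2 = 2/3 ↦ 1  ≥
x_1 = 1, x_2 = 1 ↦ 1  ≥
So 14 of the 16 assignments meet the threshold.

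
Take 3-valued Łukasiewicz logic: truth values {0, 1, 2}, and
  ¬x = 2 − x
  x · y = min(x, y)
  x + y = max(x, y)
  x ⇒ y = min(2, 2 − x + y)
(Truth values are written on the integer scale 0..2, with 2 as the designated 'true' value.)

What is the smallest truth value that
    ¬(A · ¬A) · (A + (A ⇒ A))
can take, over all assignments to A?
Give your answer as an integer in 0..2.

Take A = 1:
¬A = ¬1 = 1
A · ¬A = 1 · 1 = 1
¬(A · ¬A) = ¬1 = 1
A ⇒ A = 1 ⇒ 1 = 2
A + (A ⇒ A) = 1 + 2 = 2
¬(A · ¬A) · (A + (A ⇒ A)) = 1 · 2 = 1
No assignment yields a value below 1, so this is the minimum.

1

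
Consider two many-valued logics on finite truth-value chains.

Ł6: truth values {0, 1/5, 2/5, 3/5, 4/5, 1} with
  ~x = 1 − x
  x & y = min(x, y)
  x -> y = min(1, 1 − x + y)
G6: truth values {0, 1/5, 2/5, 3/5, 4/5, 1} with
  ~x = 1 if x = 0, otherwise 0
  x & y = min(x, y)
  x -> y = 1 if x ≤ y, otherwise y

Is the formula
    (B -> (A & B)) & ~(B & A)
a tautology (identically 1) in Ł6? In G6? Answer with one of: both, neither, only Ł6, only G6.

neither

In Ł6: at A = 0, B = 1/5 the value is 4/5 — not a tautology.
In G6: at A = 0, B = 1/5 the value is 0 — not a tautology.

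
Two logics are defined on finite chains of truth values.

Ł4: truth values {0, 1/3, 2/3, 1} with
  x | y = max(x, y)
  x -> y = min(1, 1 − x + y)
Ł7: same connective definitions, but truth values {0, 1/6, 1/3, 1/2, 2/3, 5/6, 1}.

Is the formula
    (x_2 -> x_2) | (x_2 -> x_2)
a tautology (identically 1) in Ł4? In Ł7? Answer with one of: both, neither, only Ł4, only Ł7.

In Ł4: every assignment gives 1 — tautology.
In Ł7: every assignment gives 1 — tautology.

both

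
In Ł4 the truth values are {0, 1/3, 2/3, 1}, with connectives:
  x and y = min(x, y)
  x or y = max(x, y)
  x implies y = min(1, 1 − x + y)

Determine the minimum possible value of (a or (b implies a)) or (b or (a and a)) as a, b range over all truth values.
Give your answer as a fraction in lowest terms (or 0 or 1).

Take a = 0, b = 1/3:
b implies a = 1/3 implies 0 = 2/3
a or (b implies a) = 0 or 2/3 = 2/3
a and a = 0 and 0 = 0
b or (a and a) = 1/3 or 0 = 1/3
(a or (b implies a)) or (b or (a and a)) = 2/3 or 1/3 = 2/3
No assignment yields a value below 2/3, so this is the minimum.

2/3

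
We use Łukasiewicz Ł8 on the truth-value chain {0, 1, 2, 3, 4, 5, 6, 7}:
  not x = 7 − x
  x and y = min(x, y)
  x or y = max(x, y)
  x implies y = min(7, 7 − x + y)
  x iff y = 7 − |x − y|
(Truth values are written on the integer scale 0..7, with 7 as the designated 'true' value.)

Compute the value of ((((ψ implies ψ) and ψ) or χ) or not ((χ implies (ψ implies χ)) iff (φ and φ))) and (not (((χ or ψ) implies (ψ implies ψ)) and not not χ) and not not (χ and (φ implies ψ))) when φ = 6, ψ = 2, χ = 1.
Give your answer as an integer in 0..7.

1

ψ implies ψ = 2 implies 2 = 7
(ψ implies ψ) and ψ = 7 and 2 = 2
((ψ implies ψ) and ψ) or χ = 2 or 1 = 2
ψ implies χ = 2 implies 1 = 6
χ implies (ψ implies χ) = 1 implies 6 = 7
φ and φ = 6 and 6 = 6
(χ implies (ψ implies χ)) iff (φ and φ) = 7 iff 6 = 6
not ((χ implies (ψ implies χ)) iff (φ and φ)) = not 6 = 1
(((ψ implies ψ) and ψ) or χ) or not ((χ implies (ψ implies χ)) iff (φ and φ)) = 2 or 1 = 2
χ or ψ = 1 or 2 = 2
ψ implies ψ = 2 implies 2 = 7
(χ or ψ) implies (ψ implies ψ) = 2 implies 7 = 7
not χ = not 1 = 6
not not χ = not 6 = 1
((χ or ψ) implies (ψ implies ψ)) and not not χ = 7 and 1 = 1
not (((χ or ψ) implies (ψ implies ψ)) and not not χ) = not 1 = 6
φ implies ψ = 6 implies 2 = 3
χ and (φ implies ψ) = 1 and 3 = 1
not (χ and (φ implies ψ)) = not 1 = 6
not not (χ and (φ implies ψ)) = not 6 = 1
not (((χ or ψ) implies (ψ implies ψ)) and not not χ) and not not (χ and (φ implies ψ)) = 6 and 1 = 1
((((ψ implies ψ) and ψ) or χ) or not ((χ implies (ψ implies χ)) iff (φ and φ))) and (not (((χ or ψ) implies (ψ implies ψ)) and not not χ) and not not (χ and (φ implies ψ))) = 2 and 1 = 1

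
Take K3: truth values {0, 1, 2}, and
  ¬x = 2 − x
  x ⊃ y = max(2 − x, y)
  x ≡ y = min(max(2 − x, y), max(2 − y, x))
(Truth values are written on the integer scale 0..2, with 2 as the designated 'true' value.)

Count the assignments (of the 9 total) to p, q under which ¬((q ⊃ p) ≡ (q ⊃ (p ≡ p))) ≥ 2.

p = 0, q = 0 ↦ 0  <
p = 0, q = 1 ↦ 1  <
p = 0, q = 2 ↦ 2  ≥
p = 1, q = 0 ↦ 0  <
p = 1, q = 1 ↦ 1  <
p = 1, q = 2 ↦ 1  <
p = 2, q = 0 ↦ 0  <
p = 2, q = 1 ↦ 0  <
p = 2, q = 2 ↦ 0  <
So 1 of the 9 assignments meets the threshold.

1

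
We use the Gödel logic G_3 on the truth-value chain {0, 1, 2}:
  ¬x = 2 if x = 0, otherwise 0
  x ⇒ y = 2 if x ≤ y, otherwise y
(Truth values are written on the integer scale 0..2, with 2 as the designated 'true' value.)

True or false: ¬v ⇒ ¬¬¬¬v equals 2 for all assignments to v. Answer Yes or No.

Counterexample: take v = 0.
¬v = ¬0 = 2
¬v = ¬0 = 2
¬¬v = ¬2 = 0
¬¬¬v = ¬0 = 2
¬¬¬¬v = ¬2 = 0
¬v ⇒ ¬¬¬¬v = 2 ⇒ 0 = 0
This gives 0 ≠ 2.

No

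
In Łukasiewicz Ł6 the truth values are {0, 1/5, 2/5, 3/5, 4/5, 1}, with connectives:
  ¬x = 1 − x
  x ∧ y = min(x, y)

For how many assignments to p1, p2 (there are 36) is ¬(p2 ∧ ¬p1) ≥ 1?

11

value 1: 11 assignments (counts)
value 4/5: 9 assignments
value 3/5: 7 assignments
value 2/5: 5 assignments
value 1/5: 3 assignments
value 0: 1 assignment
So 11 of the 36 assignments meet the threshold.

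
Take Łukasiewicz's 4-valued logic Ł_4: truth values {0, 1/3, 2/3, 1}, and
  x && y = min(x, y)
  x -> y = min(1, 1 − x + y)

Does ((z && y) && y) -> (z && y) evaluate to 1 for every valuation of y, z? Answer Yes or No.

y = 0, z = 0 ↦ 1
y = 0, z = 1/3 ↦ 1
y = 0, z = 2/3 ↦ 1
y = 0, z = 1 ↦ 1
y = 1/3, z = 0 ↦ 1
y = 1/3, z = 1/3 ↦ 1
y = 1/3, z = 2/3 ↦ 1
y = 1/3, z = 1 ↦ 1
y = 2/3, z = 0 ↦ 1
y = 2/3, z = 1/3 ↦ 1
y = 2/3, z = 2/3 ↦ 1
y = 2/3, z = 1 ↦ 1
y = 1, z = 0 ↦ 1
y = 1, z = 1/3 ↦ 1
y = 1, z = 2/3 ↦ 1
y = 1, z = 1 ↦ 1
Every assignment gives a value ≥ 1.

Yes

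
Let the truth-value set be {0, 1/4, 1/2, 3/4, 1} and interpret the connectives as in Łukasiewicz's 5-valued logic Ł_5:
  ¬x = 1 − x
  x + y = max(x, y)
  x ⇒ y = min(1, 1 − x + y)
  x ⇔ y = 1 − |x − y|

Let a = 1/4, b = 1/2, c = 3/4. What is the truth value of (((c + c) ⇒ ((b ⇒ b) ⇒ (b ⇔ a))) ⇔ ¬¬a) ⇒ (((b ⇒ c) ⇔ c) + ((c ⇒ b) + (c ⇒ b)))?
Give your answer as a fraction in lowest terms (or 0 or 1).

1

c + c = 3/4 + 3/4 = 3/4
b ⇒ b = 1/2 ⇒ 1/2 = 1
b ⇔ a = 1/2 ⇔ 1/4 = 3/4
(b ⇒ b) ⇒ (b ⇔ a) = 1 ⇒ 3/4 = 3/4
(c + c) ⇒ ((b ⇒ b) ⇒ (b ⇔ a)) = 3/4 ⇒ 3/4 = 1
¬a = ¬1/4 = 3/4
¬¬a = ¬3/4 = 1/4
((c + c) ⇒ ((b ⇒ b) ⇒ (b ⇔ a))) ⇔ ¬¬a = 1 ⇔ 1/4 = 1/4
b ⇒ c = 1/2 ⇒ 3/4 = 1
(b ⇒ c) ⇔ c = 1 ⇔ 3/4 = 3/4
c ⇒ b = 3/4 ⇒ 1/2 = 3/4
c ⇒ b = 3/4 ⇒ 1/2 = 3/4
(c ⇒ b) + (c ⇒ b) = 3/4 + 3/4 = 3/4
((b ⇒ c) ⇔ c) + ((c ⇒ b) + (c ⇒ b)) = 3/4 + 3/4 = 3/4
(((c + c) ⇒ ((b ⇒ b) ⇒ (b ⇔ a))) ⇔ ¬¬a) ⇒ (((b ⇒ c) ⇔ c) + ((c ⇒ b) + (c ⇒ b))) = 1/4 ⇒ 3/4 = 1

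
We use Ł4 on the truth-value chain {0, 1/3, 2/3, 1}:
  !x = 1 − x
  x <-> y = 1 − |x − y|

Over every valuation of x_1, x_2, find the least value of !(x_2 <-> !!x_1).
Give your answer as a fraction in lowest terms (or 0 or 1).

Take x_1 = 0, x_2 = 0:
!x_1 = !0 = 1
!!x_1 = !1 = 0
x_2 <-> !!x_1 = 0 <-> 0 = 1
!(x_2 <-> !!x_1) = !1 = 0
No assignment yields a value below 0, so this is the minimum.

0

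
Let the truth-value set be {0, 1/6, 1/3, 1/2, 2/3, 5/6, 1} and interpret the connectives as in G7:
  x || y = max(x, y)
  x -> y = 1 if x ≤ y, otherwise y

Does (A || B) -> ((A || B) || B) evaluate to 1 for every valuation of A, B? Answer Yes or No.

Yes

At A = 1/6, B = 0, for instance:
A || B = 1/6 || 0 = 1/6
(A || B) || B = 1/6 || 0 = 1/6
(A || B) -> ((A || B) || B) = 1/6 -> 1/6 = 1
and checking the remaining 48 assignments likewise gives ≥ 1 in every case.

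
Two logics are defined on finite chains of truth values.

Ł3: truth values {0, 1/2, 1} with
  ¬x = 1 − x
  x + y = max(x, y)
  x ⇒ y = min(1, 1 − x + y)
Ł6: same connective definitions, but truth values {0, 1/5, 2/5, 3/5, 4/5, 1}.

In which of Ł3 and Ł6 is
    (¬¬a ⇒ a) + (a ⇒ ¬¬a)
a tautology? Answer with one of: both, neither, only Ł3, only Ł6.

both

In Ł3: every assignment gives 1 — tautology.
In Ł6: every assignment gives 1 — tautology.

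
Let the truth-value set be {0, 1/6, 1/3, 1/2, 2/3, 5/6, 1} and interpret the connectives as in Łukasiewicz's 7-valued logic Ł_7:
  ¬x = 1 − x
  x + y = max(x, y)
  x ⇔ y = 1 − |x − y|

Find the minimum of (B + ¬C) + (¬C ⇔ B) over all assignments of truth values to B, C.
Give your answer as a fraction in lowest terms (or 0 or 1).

1/2

Take B = 0, C = 1/2:
¬C = ¬1/2 = 1/2
B + ¬C = 0 + 1/2 = 1/2
¬C = ¬1/2 = 1/2
¬C ⇔ B = 1/2 ⇔ 0 = 1/2
(B + ¬C) + (¬C ⇔ B) = 1/2 + 1/2 = 1/2
No assignment yields a value below 1/2, so this is the minimum.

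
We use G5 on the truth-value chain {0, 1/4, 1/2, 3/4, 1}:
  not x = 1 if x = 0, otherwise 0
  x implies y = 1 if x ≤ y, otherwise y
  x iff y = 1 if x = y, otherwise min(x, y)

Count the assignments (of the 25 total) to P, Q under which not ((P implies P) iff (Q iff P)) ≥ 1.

8

value 1: 8 assignments (counts)
value 0: 17 assignments
So 8 of the 25 assignments meet the threshold.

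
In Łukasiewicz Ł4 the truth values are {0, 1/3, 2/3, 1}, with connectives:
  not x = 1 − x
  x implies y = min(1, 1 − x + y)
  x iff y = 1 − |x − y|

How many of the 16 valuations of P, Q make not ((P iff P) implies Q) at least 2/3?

P = 0, Q = 0 ↦ 1  ≥
P = 0, Q = 1/3 ↦ 2/3  ≥
P = 0, Q = 2/3 ↦ 1/3  <
P = 0, Q = 1 ↦ 0  <
P = 1/3, Q = 0 ↦ 1  ≥
P = 1/3, Q = 1/3 ↦ 2/3  ≥
P = 1/3, Q = 2/3 ↦ 1/3  <
P = 1/3, Q = 1 ↦ 0  <
P = 2/3, Q = 0 ↦ 1  ≥
P = 2/3, Q = 1/3 ↦ 2/3  ≥
P = 2/3, Q = 2/3 ↦ 1/3  <
P = 2/3, Q = 1 ↦ 0  <
P = 1, Q = 0 ↦ 1  ≥
P = 1, Q = 1/3 ↦ 2/3  ≥
P = 1, Q = 2/3 ↦ 1/3  <
P = 1, Q = 1 ↦ 0  <
So 8 of the 16 assignments meet the threshold.

8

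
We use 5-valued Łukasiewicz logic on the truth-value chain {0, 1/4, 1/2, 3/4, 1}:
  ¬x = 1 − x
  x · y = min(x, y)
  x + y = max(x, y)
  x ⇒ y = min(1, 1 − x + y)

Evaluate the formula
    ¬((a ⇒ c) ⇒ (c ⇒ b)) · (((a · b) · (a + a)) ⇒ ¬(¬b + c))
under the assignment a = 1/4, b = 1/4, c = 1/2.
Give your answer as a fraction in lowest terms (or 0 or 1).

1/4

a ⇒ c = 1/4 ⇒ 1/2 = 1
c ⇒ b = 1/2 ⇒ 1/4 = 3/4
(a ⇒ c) ⇒ (c ⇒ b) = 1 ⇒ 3/4 = 3/4
¬((a ⇒ c) ⇒ (c ⇒ b)) = ¬3/4 = 1/4
a · b = 1/4 · 1/4 = 1/4
a + a = 1/4 + 1/4 = 1/4
(a · b) · (a + a) = 1/4 · 1/4 = 1/4
¬b = ¬1/4 = 3/4
¬b + c = 3/4 + 1/2 = 3/4
¬(¬b + c) = ¬3/4 = 1/4
((a · b) · (a + a)) ⇒ ¬(¬b + c) = 1/4 ⇒ 1/4 = 1
¬((a ⇒ c) ⇒ (c ⇒ b)) · (((a · b) · (a + a)) ⇒ ¬(¬b + c)) = 1/4 · 1 = 1/4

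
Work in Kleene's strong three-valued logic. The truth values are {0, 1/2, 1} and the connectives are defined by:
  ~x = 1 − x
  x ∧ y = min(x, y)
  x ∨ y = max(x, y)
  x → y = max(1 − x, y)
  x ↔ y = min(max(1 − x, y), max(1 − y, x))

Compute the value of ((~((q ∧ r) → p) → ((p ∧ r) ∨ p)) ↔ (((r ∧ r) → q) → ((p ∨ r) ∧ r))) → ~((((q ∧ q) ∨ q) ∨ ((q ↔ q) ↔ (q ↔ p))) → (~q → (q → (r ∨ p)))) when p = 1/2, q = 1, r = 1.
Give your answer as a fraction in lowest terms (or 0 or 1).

q ∧ r = 1 ∧ 1 = 1
(q ∧ r) → p = 1 → 1/2 = 1/2
~((q ∧ r) → p) = ~1/2 = 1/2
p ∧ r = 1/2 ∧ 1 = 1/2
(p ∧ r) ∨ p = 1/2 ∨ 1/2 = 1/2
~((q ∧ r) → p) → ((p ∧ r) ∨ p) = 1/2 → 1/2 = 1/2
r ∧ r = 1 ∧ 1 = 1
(r ∧ r) → q = 1 → 1 = 1
p ∨ r = 1/2 ∨ 1 = 1
(p ∨ r) ∧ r = 1 ∧ 1 = 1
((r ∧ r) → q) → ((p ∨ r) ∧ r) = 1 → 1 = 1
(~((q ∧ r) → p) → ((p ∧ r) ∨ p)) ↔ (((r ∧ r) → q) → ((p ∨ r) ∧ r)) = 1/2 ↔ 1 = 1/2
q ∧ q = 1 ∧ 1 = 1
(q ∧ q) ∨ q = 1 ∨ 1 = 1
q ↔ q = 1 ↔ 1 = 1
q ↔ p = 1 ↔ 1/2 = 1/2
(q ↔ q) ↔ (q ↔ p) = 1 ↔ 1/2 = 1/2
((q ∧ q) ∨ q) ∨ ((q ↔ q) ↔ (q ↔ p)) = 1 ∨ 1/2 = 1
~q = ~1 = 0
r ∨ p = 1 ∨ 1/2 = 1
q → (r ∨ p) = 1 → 1 = 1
~q → (q → (r ∨ p)) = 0 → 1 = 1
(((q ∧ q) ∨ q) ∨ ((q ↔ q) ↔ (q ↔ p))) → (~q → (q → (r ∨ p))) = 1 → 1 = 1
~((((q ∧ q) ∨ q) ∨ ((q ↔ q) ↔ (q ↔ p))) → (~q → (q → (r ∨ p)))) = ~1 = 0
((~((q ∧ r) → p) → ((p ∧ r) ∨ p)) ↔ (((r ∧ r) → q) → ((p ∨ r) ∧ r))) → ~((((q ∧ q) ∨ q) ∨ ((q ↔ q) ↔ (q ↔ p))) → (~q → (q → (r ∨ p)))) = 1/2 → 0 = 1/2

1/2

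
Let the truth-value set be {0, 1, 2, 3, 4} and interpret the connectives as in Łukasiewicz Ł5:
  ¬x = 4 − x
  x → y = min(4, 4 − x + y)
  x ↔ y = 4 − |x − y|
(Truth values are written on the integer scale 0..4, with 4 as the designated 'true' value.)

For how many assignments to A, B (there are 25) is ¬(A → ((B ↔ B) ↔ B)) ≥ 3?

3

value 4: 1 assignment (counts)
value 3: 2 assignments (counts)
value 2: 3 assignments
value 1: 4 assignments
value 0: 15 assignments
So 3 of the 25 assignments meet the threshold.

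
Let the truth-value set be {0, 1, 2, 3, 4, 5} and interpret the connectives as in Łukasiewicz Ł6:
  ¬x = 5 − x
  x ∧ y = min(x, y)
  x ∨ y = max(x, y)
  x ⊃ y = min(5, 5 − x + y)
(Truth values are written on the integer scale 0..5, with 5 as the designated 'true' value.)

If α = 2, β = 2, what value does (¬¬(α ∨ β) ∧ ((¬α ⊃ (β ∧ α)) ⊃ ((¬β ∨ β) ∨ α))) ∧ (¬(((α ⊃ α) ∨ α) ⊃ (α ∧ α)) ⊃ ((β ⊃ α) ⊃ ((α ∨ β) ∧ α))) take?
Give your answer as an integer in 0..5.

2

α ∨ β = 2 ∨ 2 = 2
¬(α ∨ β) = ¬2 = 3
¬¬(α ∨ β) = ¬3 = 2
¬α = ¬2 = 3
β ∧ α = 2 ∧ 2 = 2
¬α ⊃ (β ∧ α) = 3 ⊃ 2 = 4
¬β = ¬2 = 3
¬β ∨ β = 3 ∨ 2 = 3
(¬β ∨ β) ∨ α = 3 ∨ 2 = 3
(¬α ⊃ (β ∧ α)) ⊃ ((¬β ∨ β) ∨ α) = 4 ⊃ 3 = 4
¬¬(α ∨ β) ∧ ((¬α ⊃ (β ∧ α)) ⊃ ((¬β ∨ β) ∨ α)) = 2 ∧ 4 = 2
α ⊃ α = 2 ⊃ 2 = 5
(α ⊃ α) ∨ α = 5 ∨ 2 = 5
α ∧ α = 2 ∧ 2 = 2
((α ⊃ α) ∨ α) ⊃ (α ∧ α) = 5 ⊃ 2 = 2
¬(((α ⊃ α) ∨ α) ⊃ (α ∧ α)) = ¬2 = 3
β ⊃ α = 2 ⊃ 2 = 5
α ∨ β = 2 ∨ 2 = 2
(α ∨ β) ∧ α = 2 ∧ 2 = 2
(β ⊃ α) ⊃ ((α ∨ β) ∧ α) = 5 ⊃ 2 = 2
¬(((α ⊃ α) ∨ α) ⊃ (α ∧ α)) ⊃ ((β ⊃ α) ⊃ ((α ∨ β) ∧ α)) = 3 ⊃ 2 = 4
(¬¬(α ∨ β) ∧ ((¬α ⊃ (β ∧ α)) ⊃ ((¬β ∨ β) ∨ α))) ∧ (¬(((α ⊃ α) ∨ α) ⊃ (α ∧ α)) ⊃ ((β ⊃ α) ⊃ ((α ∨ β) ∧ α))) = 2 ∧ 4 = 2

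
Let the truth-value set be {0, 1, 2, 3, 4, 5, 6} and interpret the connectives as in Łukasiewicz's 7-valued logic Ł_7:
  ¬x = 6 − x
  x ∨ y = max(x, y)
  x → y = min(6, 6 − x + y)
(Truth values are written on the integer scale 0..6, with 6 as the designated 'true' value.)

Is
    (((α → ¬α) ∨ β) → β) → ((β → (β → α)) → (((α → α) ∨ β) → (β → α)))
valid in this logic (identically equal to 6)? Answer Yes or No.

Counterexample: take α = 4, β = 5.
¬α = ¬4 = 2
α → ¬α = 4 → 2 = 4
(α → ¬α) ∨ β = 4 ∨ 5 = 5
((α → ¬α) ∨ β) → β = 5 → 5 = 6
β → α = 5 → 4 = 5
β → (β → α) = 5 → 5 = 6
α → α = 4 → 4 = 6
(α → α) ∨ β = 6 ∨ 5 = 6
β → α = 5 → 4 = 5
((α → α) ∨ β) → (β → α) = 6 → 5 = 5
(β → (β → α)) → (((α → α) ∨ β) → (β → α)) = 6 → 5 = 5
(((α → ¬α) ∨ β) → β) → ((β → (β → α)) → (((α → α) ∨ β) → (β → α))) = 6 → 5 = 5
This gives 5 ≠ 6.

No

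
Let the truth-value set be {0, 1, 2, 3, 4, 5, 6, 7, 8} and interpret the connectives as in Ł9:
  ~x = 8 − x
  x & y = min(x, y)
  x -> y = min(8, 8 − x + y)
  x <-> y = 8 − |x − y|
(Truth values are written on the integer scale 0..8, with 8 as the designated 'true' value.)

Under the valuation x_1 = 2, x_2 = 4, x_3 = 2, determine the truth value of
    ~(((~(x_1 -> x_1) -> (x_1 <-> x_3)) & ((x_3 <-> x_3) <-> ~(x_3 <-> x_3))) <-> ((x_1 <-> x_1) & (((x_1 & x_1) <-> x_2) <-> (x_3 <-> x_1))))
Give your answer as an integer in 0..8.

6

x_1 -> x_1 = 2 -> 2 = 8
~(x_1 -> x_1) = ~8 = 0
x_1 <-> x_3 = 2 <-> 2 = 8
~(x_1 -> x_1) -> (x_1 <-> x_3) = 0 -> 8 = 8
x_3 <-> x_3 = 2 <-> 2 = 8
x_3 <-> x_3 = 2 <-> 2 = 8
~(x_3 <-> x_3) = ~8 = 0
(x_3 <-> x_3) <-> ~(x_3 <-> x_3) = 8 <-> 0 = 0
(~(x_1 -> x_1) -> (x_1 <-> x_3)) & ((x_3 <-> x_3) <-> ~(x_3 <-> x_3)) = 8 & 0 = 0
x_1 <-> x_1 = 2 <-> 2 = 8
x_1 & x_1 = 2 & 2 = 2
(x_1 & x_1) <-> x_2 = 2 <-> 4 = 6
x_3 <-> x_1 = 2 <-> 2 = 8
((x_1 & x_1) <-> x_2) <-> (x_3 <-> x_1) = 6 <-> 8 = 6
(x_1 <-> x_1) & (((x_1 & x_1) <-> x_2) <-> (x_3 <-> x_1)) = 8 & 6 = 6
((~(x_1 -> x_1) -> (x_1 <-> x_3)) & ((x_3 <-> x_3) <-> ~(x_3 <-> x_3))) <-> ((x_1 <-> x_1) & (((x_1 & x_1) <-> x_2) <-> (x_3 <-> x_1))) = 0 <-> 6 = 2
~(((~(x_1 -> x_1) -> (x_1 <-> x_3)) & ((x_3 <-> x_3) <-> ~(x_3 <-> x_3))) <-> ((x_1 <-> x_1) & (((x_1 & x_1) <-> x_2) <-> (x_3 <-> x_1)))) = ~2 = 6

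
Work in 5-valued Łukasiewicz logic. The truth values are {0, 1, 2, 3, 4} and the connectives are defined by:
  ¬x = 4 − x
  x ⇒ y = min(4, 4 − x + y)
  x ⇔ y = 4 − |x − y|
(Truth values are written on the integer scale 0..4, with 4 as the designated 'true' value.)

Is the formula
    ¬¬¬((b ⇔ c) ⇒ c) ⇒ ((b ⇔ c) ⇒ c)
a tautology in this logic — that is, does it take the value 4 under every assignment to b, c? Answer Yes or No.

Counterexample: take b = 0, c = 0.
b ⇔ c = 0 ⇔ 0 = 4
(b ⇔ c) ⇒ c = 4 ⇒ 0 = 0
¬((b ⇔ c) ⇒ c) = ¬0 = 4
¬¬((b ⇔ c) ⇒ c) = ¬4 = 0
¬¬¬((b ⇔ c) ⇒ c) = ¬0 = 4
b ⇔ c = 0 ⇔ 0 = 4
(b ⇔ c) ⇒ c = 4 ⇒ 0 = 0
¬¬¬((b ⇔ c) ⇒ c) ⇒ ((b ⇔ c) ⇒ c) = 4 ⇒ 0 = 0
This gives 0 ≠ 4.

No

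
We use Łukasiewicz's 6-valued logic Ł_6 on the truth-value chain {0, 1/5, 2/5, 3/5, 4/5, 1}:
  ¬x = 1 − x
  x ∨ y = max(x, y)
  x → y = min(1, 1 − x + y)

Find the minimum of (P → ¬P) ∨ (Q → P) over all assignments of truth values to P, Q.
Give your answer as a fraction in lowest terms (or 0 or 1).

4/5

Take P = 3/5, Q = 4/5:
¬P = ¬3/5 = 2/5
P → ¬P = 3/5 → 2/5 = 4/5
Q → P = 4/5 → 3/5 = 4/5
(P → ¬P) ∨ (Q → P) = 4/5 ∨ 4/5 = 4/5
No assignment yields a value below 4/5, so this is the minimum.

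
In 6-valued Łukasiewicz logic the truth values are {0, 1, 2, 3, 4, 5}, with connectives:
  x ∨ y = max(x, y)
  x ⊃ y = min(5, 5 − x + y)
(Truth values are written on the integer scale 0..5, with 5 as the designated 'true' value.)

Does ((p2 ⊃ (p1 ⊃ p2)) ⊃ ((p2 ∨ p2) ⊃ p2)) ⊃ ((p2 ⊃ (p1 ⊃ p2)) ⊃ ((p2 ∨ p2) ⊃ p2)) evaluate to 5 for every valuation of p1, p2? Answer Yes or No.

Yes

At p1 = 3, p2 = 2, for instance:
p1 ⊃ p2 = 3 ⊃ 2 = 4
p2 ⊃ (p1 ⊃ p2) = 2 ⊃ 4 = 5
p2 ∨ p2 = 2 ∨ 2 = 2
(p2 ∨ p2) ⊃ p2 = 2 ⊃ 2 = 5
(p2 ⊃ (p1 ⊃ p2)) ⊃ ((p2 ∨ p2) ⊃ p2) = 5 ⊃ 5 = 5
((p2 ⊃ (p1 ⊃ p2)) ⊃ ((p2 ∨ p2) ⊃ p2)) ⊃ ((p2 ⊃ (p1 ⊃ p2)) ⊃ ((p2 ∨ p2) ⊃ p2)) = 5 ⊃ 5 = 5
and checking the remaining 35 assignments likewise gives ≥ 5 in every case.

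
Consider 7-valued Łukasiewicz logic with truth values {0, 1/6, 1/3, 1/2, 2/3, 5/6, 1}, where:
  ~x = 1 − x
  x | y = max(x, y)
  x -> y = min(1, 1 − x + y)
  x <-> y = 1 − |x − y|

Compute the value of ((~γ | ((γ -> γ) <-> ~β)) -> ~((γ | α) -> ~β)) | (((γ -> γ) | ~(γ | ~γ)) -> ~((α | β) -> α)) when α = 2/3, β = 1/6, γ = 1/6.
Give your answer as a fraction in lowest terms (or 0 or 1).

~γ = ~1/6 = 5/6
γ -> γ = 1/6 -> 1/6 = 1
~β = ~1/6 = 5/6
(γ -> γ) <-> ~β = 1 <-> 5/6 = 5/6
~γ | ((γ -> γ) <-> ~β) = 5/6 | 5/6 = 5/6
γ | α = 1/6 | 2/3 = 2/3
~β = ~1/6 = 5/6
(γ | α) -> ~β = 2/3 -> 5/6 = 1
~((γ | α) -> ~β) = ~1 = 0
(~γ | ((γ -> γ) <-> ~β)) -> ~((γ | α) -> ~β) = 5/6 -> 0 = 1/6
γ -> γ = 1/6 -> 1/6 = 1
~γ = ~1/6 = 5/6
γ | ~γ = 1/6 | 5/6 = 5/6
~(γ | ~γ) = ~5/6 = 1/6
(γ -> γ) | ~(γ | ~γ) = 1 | 1/6 = 1
α | β = 2/3 | 1/6 = 2/3
(α | β) -> α = 2/3 -> 2/3 = 1
~((α | β) -> α) = ~1 = 0
((γ -> γ) | ~(γ | ~γ)) -> ~((α | β) -> α) = 1 -> 0 = 0
((~γ | ((γ -> γ) <-> ~β)) -> ~((γ | α) -> ~β)) | (((γ -> γ) | ~(γ | ~γ)) -> ~((α | β) -> α)) = 1/6 | 0 = 1/6

1/6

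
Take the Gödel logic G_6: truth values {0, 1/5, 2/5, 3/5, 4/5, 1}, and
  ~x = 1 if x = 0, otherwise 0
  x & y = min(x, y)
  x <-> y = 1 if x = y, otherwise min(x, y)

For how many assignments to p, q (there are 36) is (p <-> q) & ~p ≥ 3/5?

value 1: 1 assignment (counts)
value 0: 35 assignments
So 1 of the 36 assignments meets the threshold.

1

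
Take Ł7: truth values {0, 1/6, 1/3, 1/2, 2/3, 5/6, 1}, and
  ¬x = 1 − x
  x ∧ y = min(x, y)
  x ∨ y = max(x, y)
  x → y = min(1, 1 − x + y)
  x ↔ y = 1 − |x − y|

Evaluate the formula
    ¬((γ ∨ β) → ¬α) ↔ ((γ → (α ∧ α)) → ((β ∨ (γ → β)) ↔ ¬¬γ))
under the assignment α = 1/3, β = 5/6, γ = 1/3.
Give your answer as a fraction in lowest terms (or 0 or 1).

γ ∨ β = 1/3 ∨ 5/6 = 5/6
¬α = ¬1/3 = 2/3
(γ ∨ β) → ¬α = 5/6 → 2/3 = 5/6
¬((γ ∨ β) → ¬α) = ¬5/6 = 1/6
α ∧ α = 1/3 ∧ 1/3 = 1/3
γ → (α ∧ α) = 1/3 → 1/3 = 1
γ → β = 1/3 → 5/6 = 1
β ∨ (γ → β) = 5/6 ∨ 1 = 1
¬γ = ¬1/3 = 2/3
¬¬γ = ¬2/3 = 1/3
(β ∨ (γ → β)) ↔ ¬¬γ = 1 ↔ 1/3 = 1/3
(γ → (α ∧ α)) → ((β ∨ (γ → β)) ↔ ¬¬γ) = 1 → 1/3 = 1/3
¬((γ ∨ β) → ¬α) ↔ ((γ → (α ∧ α)) → ((β ∨ (γ → β)) ↔ ¬¬γ)) = 1/6 ↔ 1/3 = 5/6

5/6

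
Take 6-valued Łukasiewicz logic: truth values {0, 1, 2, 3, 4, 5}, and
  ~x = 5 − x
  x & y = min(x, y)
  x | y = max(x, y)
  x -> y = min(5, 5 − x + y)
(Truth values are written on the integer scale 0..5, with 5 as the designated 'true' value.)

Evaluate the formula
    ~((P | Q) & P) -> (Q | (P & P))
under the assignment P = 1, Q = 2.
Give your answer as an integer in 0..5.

P | Q = 1 | 2 = 2
(P | Q) & P = 2 & 1 = 1
~((P | Q) & P) = ~1 = 4
P & P = 1 & 1 = 1
Q | (P & P) = 2 | 1 = 2
~((P | Q) & P) -> (Q | (P & P)) = 4 -> 2 = 3

3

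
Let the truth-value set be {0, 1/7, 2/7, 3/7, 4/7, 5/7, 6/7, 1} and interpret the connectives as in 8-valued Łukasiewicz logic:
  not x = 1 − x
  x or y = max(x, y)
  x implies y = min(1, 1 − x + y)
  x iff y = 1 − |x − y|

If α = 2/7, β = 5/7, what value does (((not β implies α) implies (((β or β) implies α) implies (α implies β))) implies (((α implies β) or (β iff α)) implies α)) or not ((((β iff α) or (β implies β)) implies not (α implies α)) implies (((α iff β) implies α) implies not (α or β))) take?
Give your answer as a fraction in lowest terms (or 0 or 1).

2/7

not β = not 5/7 = 2/7
not β implies α = 2/7 implies 2/7 = 1
β or β = 5/7 or 5/7 = 5/7
(β or β) implies α = 5/7 implies 2/7 = 4/7
α implies β = 2/7 implies 5/7 = 1
((β or β) implies α) implies (α implies β) = 4/7 implies 1 = 1
(not β implies α) implies (((β or β) implies α) implies (α implies β)) = 1 implies 1 = 1
α implies β = 2/7 implies 5/7 = 1
β iff α = 5/7 iff 2/7 = 4/7
(α implies β) or (β iff α) = 1 or 4/7 = 1
((α implies β) or (β iff α)) implies α = 1 implies 2/7 = 2/7
((not β implies α) implies (((β or β) implies α) implies (α implies β))) implies (((α implies β) or (β iff α)) implies α) = 1 implies 2/7 = 2/7
β iff α = 5/7 iff 2/7 = 4/7
β implies β = 5/7 implies 5/7 = 1
(β iff α) or (β implies β) = 4/7 or 1 = 1
α implies α = 2/7 implies 2/7 = 1
not (α implies α) = not 1 = 0
((β iff α) or (β implies β)) implies not (α implies α) = 1 implies 0 = 0
α iff β = 2/7 iff 5/7 = 4/7
(α iff β) implies α = 4/7 implies 2/7 = 5/7
α or β = 2/7 or 5/7 = 5/7
not (α or β) = not 5/7 = 2/7
((α iff β) implies α) implies not (α or β) = 5/7 implies 2/7 = 4/7
(((β iff α) or (β implies β)) implies not (α implies α)) implies (((α iff β) implies α) implies not (α or β)) = 0 implies 4/7 = 1
not ((((β iff α) or (β implies β)) implies not (α implies α)) implies (((α iff β) implies α) implies not (α or β))) = not 1 = 0
(((not β implies α) implies (((β or β) implies α) implies (α implies β))) implies (((α implies β) or (β iff α)) implies α)) or not ((((β iff α) or (β implies β)) implies not (α implies α)) implies (((α iff β) implies α) implies not (α or β))) = 2/7 or 0 = 2/7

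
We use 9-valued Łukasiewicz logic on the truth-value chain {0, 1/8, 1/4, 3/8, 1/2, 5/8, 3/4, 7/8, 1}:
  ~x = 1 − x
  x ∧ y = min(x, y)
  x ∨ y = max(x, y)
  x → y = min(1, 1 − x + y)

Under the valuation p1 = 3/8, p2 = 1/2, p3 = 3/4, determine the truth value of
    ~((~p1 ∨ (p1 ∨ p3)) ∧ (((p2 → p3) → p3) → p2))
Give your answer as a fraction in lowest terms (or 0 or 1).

1/4

~p1 = ~3/8 = 5/8
p1 ∨ p3 = 3/8 ∨ 3/4 = 3/4
~p1 ∨ (p1 ∨ p3) = 5/8 ∨ 3/4 = 3/4
p2 → p3 = 1/2 → 3/4 = 1
(p2 → p3) → p3 = 1 → 3/4 = 3/4
((p2 → p3) → p3) → p2 = 3/4 → 1/2 = 3/4
(~p1 ∨ (p1 ∨ p3)) ∧ (((p2 → p3) → p3) → p2) = 3/4 ∧ 3/4 = 3/4
~((~p1 ∨ (p1 ∨ p3)) ∧ (((p2 → p3) → p3) → p2)) = ~3/4 = 1/4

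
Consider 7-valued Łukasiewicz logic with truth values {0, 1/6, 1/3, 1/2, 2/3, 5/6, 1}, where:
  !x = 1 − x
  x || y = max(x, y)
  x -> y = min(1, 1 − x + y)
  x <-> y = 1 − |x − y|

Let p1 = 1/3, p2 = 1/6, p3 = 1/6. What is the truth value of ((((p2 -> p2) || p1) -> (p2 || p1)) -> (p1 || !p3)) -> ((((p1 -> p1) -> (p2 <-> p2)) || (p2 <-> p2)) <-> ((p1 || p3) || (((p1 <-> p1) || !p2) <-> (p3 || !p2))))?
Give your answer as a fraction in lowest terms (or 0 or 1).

5/6

p2 -> p2 = 1/6 -> 1/6 = 1
(p2 -> p2) || p1 = 1 || 1/3 = 1
p2 || p1 = 1/6 || 1/3 = 1/3
((p2 -> p2) || p1) -> (p2 || p1) = 1 -> 1/3 = 1/3
!p3 = !1/6 = 5/6
p1 || !p3 = 1/3 || 5/6 = 5/6
(((p2 -> p2) || p1) -> (p2 || p1)) -> (p1 || !p3) = 1/3 -> 5/6 = 1
p1 -> p1 = 1/3 -> 1/3 = 1
p2 <-> p2 = 1/6 <-> 1/6 = 1
(p1 -> p1) -> (p2 <-> p2) = 1 -> 1 = 1
p2 <-> p2 = 1/6 <-> 1/6 = 1
((p1 -> p1) -> (p2 <-> p2)) || (p2 <-> p2) = 1 || 1 = 1
p1 || p3 = 1/3 || 1/6 = 1/3
p1 <-> p1 = 1/3 <-> 1/3 = 1
!p2 = !1/6 = 5/6
(p1 <-> p1) || !p2 = 1 || 5/6 = 1
!p2 = !1/6 = 5/6
p3 || !p2 = 1/6 || 5/6 = 5/6
((p1 <-> p1) || !p2) <-> (p3 || !p2) = 1 <-> 5/6 = 5/6
(p1 || p3) || (((p1 <-> p1) || !p2) <-> (p3 || !p2)) = 1/3 || 5/6 = 5/6
(((p1 -> p1) -> (p2 <-> p2)) || (p2 <-> p2)) <-> ((p1 || p3) || (((p1 <-> p1) || !p2) <-> (p3 || !p2))) = 1 <-> 5/6 = 5/6
((((p2 -> p2) || p1) -> (p2 || p1)) -> (p1 || !p3)) -> ((((p1 -> p1) -> (p2 <-> p2)) || (p2 <-> p2)) <-> ((p1 || p3) || (((p1 <-> p1) || !p2) <-> (p3 || !p2)))) = 1 -> 5/6 = 5/6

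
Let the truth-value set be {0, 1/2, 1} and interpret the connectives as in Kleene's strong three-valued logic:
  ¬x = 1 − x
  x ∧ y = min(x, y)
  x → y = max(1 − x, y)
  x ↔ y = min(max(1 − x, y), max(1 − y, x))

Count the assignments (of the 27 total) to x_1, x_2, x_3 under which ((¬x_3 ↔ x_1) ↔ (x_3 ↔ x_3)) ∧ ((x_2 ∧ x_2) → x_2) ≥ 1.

4

value 1: 4 assignments (counts)
value 1/2: 17 assignments
value 0: 6 assignments
So 4 of the 27 assignments meet the threshold.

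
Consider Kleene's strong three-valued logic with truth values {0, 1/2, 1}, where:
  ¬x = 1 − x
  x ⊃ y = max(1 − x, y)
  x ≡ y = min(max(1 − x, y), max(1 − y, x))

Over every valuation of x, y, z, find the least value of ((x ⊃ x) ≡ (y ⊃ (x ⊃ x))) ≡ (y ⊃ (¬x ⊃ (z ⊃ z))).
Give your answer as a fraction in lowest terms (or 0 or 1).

1/2

Take x = 0, y = 1/2, z = 1/2:
x ⊃ x = 0 ⊃ 0 = 1
x ⊃ x = 0 ⊃ 0 = 1
y ⊃ (x ⊃ x) = 1/2 ⊃ 1 = 1
(x ⊃ x) ≡ (y ⊃ (x ⊃ x)) = 1 ≡ 1 = 1
¬x = ¬0 = 1
z ⊃ z = 1/2 ⊃ 1/2 = 1/2
¬x ⊃ (z ⊃ z) = 1 ⊃ 1/2 = 1/2
y ⊃ (¬x ⊃ (z ⊃ z)) = 1/2 ⊃ 1/2 = 1/2
((x ⊃ x) ≡ (y ⊃ (x ⊃ x))) ≡ (y ⊃ (¬x ⊃ (z ⊃ z))) = 1 ≡ 1/2 = 1/2
No assignment yields a value below 1/2, so this is the minimum.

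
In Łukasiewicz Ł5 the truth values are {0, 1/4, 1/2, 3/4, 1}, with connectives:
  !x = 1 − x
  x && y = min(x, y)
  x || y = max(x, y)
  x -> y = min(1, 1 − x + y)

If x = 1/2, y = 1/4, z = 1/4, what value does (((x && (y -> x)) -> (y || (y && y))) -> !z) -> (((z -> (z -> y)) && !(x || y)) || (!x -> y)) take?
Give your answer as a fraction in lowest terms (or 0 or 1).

3/4

y -> x = 1/4 -> 1/2 = 1
x && (y -> x) = 1/2 && 1 = 1/2
y && y = 1/4 && 1/4 = 1/4
y || (y && y) = 1/4 || 1/4 = 1/4
(x && (y -> x)) -> (y || (y && y)) = 1/2 -> 1/4 = 3/4
!z = !1/4 = 3/4
((x && (y -> x)) -> (y || (y && y))) -> !z = 3/4 -> 3/4 = 1
z -> y = 1/4 -> 1/4 = 1
z -> (z -> y) = 1/4 -> 1 = 1
x || y = 1/2 || 1/4 = 1/2
!(x || y) = !1/2 = 1/2
(z -> (z -> y)) && !(x || y) = 1 && 1/2 = 1/2
!x = !1/2 = 1/2
!x -> y = 1/2 -> 1/4 = 3/4
((z -> (z -> y)) && !(x || y)) || (!x -> y) = 1/2 || 3/4 = 3/4
(((x && (y -> x)) -> (y || (y && y))) -> !z) -> (((z -> (z -> y)) && !(x || y)) || (!x -> y)) = 1 -> 3/4 = 3/4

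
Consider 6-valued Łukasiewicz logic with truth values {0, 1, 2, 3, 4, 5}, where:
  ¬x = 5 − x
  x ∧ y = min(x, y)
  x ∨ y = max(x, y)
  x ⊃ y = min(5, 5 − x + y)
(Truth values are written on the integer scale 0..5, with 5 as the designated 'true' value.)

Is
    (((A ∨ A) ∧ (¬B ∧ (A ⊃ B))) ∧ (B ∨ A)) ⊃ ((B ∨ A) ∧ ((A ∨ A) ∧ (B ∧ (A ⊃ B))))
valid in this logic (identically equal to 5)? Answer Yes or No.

Counterexample: take A = 1, B = 0.
A ∨ A = 1 ∨ 1 = 1
¬B = ¬0 = 5
A ⊃ B = 1 ⊃ 0 = 4
¬B ∧ (A ⊃ B) = 5 ∧ 4 = 4
(A ∨ A) ∧ (¬B ∧ (A ⊃ B)) = 1 ∧ 4 = 1
B ∨ A = 0 ∨ 1 = 1
((A ∨ A) ∧ (¬B ∧ (A ⊃ B))) ∧ (B ∨ A) = 1 ∧ 1 = 1
B ∨ A = 0 ∨ 1 = 1
A ∨ A = 1 ∨ 1 = 1
A ⊃ B = 1 ⊃ 0 = 4
B ∧ (A ⊃ B) = 0 ∧ 4 = 0
(A ∨ A) ∧ (B ∧ (A ⊃ B)) = 1 ∧ 0 = 0
(B ∨ A) ∧ ((A ∨ A) ∧ (B ∧ (A ⊃ B))) = 1 ∧ 0 = 0
(((A ∨ A) ∧ (¬B ∧ (A ⊃ B))) ∧ (B ∨ A)) ⊃ ((B ∨ A) ∧ ((A ∨ A) ∧ (B ∧ (A ⊃ B)))) = 1 ⊃ 0 = 4
This gives 4 ≠ 5.

No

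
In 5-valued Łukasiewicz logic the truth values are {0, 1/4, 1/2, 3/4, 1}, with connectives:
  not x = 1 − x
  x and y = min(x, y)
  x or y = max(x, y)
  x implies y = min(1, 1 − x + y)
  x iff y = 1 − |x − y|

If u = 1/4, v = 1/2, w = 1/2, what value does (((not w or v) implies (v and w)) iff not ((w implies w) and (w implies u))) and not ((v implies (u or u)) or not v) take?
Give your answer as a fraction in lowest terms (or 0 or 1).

1/4

not w = not 1/2 = 1/2
not w or v = 1/2 or 1/2 = 1/2
v and w = 1/2 and 1/2 = 1/2
(not w or v) implies (v and w) = 1/2 implies 1/2 = 1
w implies w = 1/2 implies 1/2 = 1
w implies u = 1/2 implies 1/4 = 3/4
(w implies w) and (w implies u) = 1 and 3/4 = 3/4
not ((w implies w) and (w implies u)) = not 3/4 = 1/4
((not w or v) implies (v and w)) iff not ((w implies w) and (w implies u)) = 1 iff 1/4 = 1/4
u or u = 1/4 or 1/4 = 1/4
v implies (u or u) = 1/2 implies 1/4 = 3/4
not v = not 1/2 = 1/2
(v implies (u or u)) or not v = 3/4 or 1/2 = 3/4
not ((v implies (u or u)) or not v) = not 3/4 = 1/4
(((not w or v) implies (v and w)) iff not ((w implies w) and (w implies u))) and not ((v implies (u or u)) or not v) = 1/4 and 1/4 = 1/4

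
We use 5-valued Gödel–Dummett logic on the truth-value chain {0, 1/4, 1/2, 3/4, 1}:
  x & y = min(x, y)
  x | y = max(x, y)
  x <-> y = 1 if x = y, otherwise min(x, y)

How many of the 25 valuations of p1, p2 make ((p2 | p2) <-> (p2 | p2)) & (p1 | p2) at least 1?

9

value 1: 9 assignments (counts)
value 3/4: 7 assignments
value 1/2: 5 assignments
value 1/4: 3 assignments
value 0: 1 assignment
So 9 of the 25 assignments meet the threshold.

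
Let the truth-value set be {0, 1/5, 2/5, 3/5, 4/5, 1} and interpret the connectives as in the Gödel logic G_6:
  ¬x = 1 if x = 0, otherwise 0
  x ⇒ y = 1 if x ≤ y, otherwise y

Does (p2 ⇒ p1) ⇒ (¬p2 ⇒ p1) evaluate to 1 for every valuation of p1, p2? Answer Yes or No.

Counterexample: take p1 = 0, p2 = 0.
p2 ⇒ p1 = 0 ⇒ 0 = 1
¬p2 = ¬0 = 1
¬p2 ⇒ p1 = 1 ⇒ 0 = 0
(p2 ⇒ p1) ⇒ (¬p2 ⇒ p1) = 1 ⇒ 0 = 0
This gives 0 ≠ 1.

No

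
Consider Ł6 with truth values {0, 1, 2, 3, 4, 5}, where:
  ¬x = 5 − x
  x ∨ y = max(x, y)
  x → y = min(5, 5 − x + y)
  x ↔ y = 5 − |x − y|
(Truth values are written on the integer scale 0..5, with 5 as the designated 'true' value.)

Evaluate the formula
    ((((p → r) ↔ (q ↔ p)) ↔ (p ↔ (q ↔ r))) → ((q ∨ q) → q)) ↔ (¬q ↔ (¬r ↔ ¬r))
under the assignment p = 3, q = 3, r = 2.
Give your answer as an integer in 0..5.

2

p → r = 3 → 2 = 4
q ↔ p = 3 ↔ 3 = 5
(p → r) ↔ (q ↔ p) = 4 ↔ 5 = 4
q ↔ r = 3 ↔ 2 = 4
p ↔ (q ↔ r) = 3 ↔ 4 = 4
((p → r) ↔ (q ↔ p)) ↔ (p ↔ (q ↔ r)) = 4 ↔ 4 = 5
q ∨ q = 3 ∨ 3 = 3
(q ∨ q) → q = 3 → 3 = 5
(((p → r) ↔ (q ↔ p)) ↔ (p ↔ (q ↔ r))) → ((q ∨ q) → q) = 5 → 5 = 5
¬q = ¬3 = 2
¬r = ¬2 = 3
¬r = ¬2 = 3
¬r ↔ ¬r = 3 ↔ 3 = 5
¬q ↔ (¬r ↔ ¬r) = 2 ↔ 5 = 2
((((p → r) ↔ (q ↔ p)) ↔ (p ↔ (q ↔ r))) → ((q ∨ q) → q)) ↔ (¬q ↔ (¬r ↔ ¬r)) = 5 ↔ 2 = 2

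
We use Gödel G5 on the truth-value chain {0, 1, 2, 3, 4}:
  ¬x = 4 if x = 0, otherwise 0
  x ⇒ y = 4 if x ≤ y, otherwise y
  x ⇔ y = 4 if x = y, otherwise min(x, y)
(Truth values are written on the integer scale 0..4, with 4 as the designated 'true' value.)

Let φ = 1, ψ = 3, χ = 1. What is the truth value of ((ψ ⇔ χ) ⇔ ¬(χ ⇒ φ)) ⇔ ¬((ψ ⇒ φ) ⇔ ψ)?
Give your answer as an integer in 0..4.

4

ψ ⇔ χ = 3 ⇔ 1 = 1
χ ⇒ φ = 1 ⇒ 1 = 4
¬(χ ⇒ φ) = ¬4 = 0
(ψ ⇔ χ) ⇔ ¬(χ ⇒ φ) = 1 ⇔ 0 = 0
ψ ⇒ φ = 3 ⇒ 1 = 1
(ψ ⇒ φ) ⇔ ψ = 1 ⇔ 3 = 1
¬((ψ ⇒ φ) ⇔ ψ) = ¬1 = 0
((ψ ⇔ χ) ⇔ ¬(χ ⇒ φ)) ⇔ ¬((ψ ⇒ φ) ⇔ ψ) = 0 ⇔ 0 = 4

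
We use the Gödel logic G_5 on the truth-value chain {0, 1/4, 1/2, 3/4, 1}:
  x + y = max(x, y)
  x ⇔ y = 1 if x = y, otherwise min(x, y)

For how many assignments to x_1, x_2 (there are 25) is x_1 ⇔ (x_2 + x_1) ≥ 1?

value 1: 15 assignments (counts)
value 3/4: 1 assignment
value 1/2: 2 assignments
value 1/4: 3 assignments
value 0: 4 assignments
So 15 of the 25 assignments meet the threshold.

15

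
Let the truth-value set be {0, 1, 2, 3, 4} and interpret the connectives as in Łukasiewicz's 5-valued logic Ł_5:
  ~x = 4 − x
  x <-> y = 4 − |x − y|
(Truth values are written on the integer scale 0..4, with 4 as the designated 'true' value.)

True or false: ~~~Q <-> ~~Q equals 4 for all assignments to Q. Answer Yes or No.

Counterexample: take Q = 0.
~Q = ~0 = 4
~~Q = ~4 = 0
~~~Q = ~0 = 4
~Q = ~0 = 4
~~Q = ~4 = 0
~~~Q <-> ~~Q = 4 <-> 0 = 0
This gives 0 ≠ 4.

No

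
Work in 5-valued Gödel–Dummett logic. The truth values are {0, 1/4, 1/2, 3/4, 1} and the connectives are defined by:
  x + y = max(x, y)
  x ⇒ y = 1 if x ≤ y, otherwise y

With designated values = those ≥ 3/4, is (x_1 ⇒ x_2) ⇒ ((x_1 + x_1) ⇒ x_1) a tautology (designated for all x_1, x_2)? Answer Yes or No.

At x_1 = 3/4, x_2 = 3/4, for instance:
x_1 ⇒ x_2 = 3/4 ⇒ 3/4 = 1
x_1 + x_1 = 3/4 + 3/4 = 3/4
(x_1 + x_1) ⇒ x_1 = 3/4 ⇒ 3/4 = 1
(x_1 ⇒ x_2) ⇒ ((x_1 + x_1) ⇒ x_1) = 1 ⇒ 1 = 1
and checking the remaining 24 assignments likewise gives ≥ 3/4 in every case.

Yes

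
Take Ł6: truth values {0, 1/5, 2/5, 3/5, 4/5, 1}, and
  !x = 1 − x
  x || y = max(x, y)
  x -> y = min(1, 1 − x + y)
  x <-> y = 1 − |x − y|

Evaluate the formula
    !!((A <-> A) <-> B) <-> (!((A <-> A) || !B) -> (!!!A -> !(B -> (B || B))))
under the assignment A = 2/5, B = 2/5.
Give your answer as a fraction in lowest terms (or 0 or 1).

2/5

A <-> A = 2/5 <-> 2/5 = 1
(A <-> A) <-> B = 1 <-> 2/5 = 2/5
!((A <-> A) <-> B) = !2/5 = 3/5
!!((A <-> A) <-> B) = !3/5 = 2/5
A <-> A = 2/5 <-> 2/5 = 1
!B = !2/5 = 3/5
(A <-> A) || !B = 1 || 3/5 = 1
!((A <-> A) || !B) = !1 = 0
!A = !2/5 = 3/5
!!A = !3/5 = 2/5
!!!A = !2/5 = 3/5
B || B = 2/5 || 2/5 = 2/5
B -> (B || B) = 2/5 -> 2/5 = 1
!(B -> (B || B)) = !1 = 0
!!!A -> !(B -> (B || B)) = 3/5 -> 0 = 2/5
!((A <-> A) || !B) -> (!!!A -> !(B -> (B || B))) = 0 -> 2/5 = 1
!!((A <-> A) <-> B) <-> (!((A <-> A) || !B) -> (!!!A -> !(B -> (B || B)))) = 2/5 <-> 1 = 2/5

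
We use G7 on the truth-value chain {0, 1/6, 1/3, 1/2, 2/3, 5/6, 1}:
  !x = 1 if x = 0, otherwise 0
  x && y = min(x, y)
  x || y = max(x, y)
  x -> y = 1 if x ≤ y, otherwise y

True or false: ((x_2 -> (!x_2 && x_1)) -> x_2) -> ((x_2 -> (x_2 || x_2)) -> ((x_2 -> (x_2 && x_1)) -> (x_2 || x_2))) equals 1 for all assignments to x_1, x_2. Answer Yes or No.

No

Counterexample: take x_1 = 1/6, x_2 = 1/6.
!x_2 = !1/6 = 0
!x_2 && x_1 = 0 && 1/6 = 0
x_2 -> (!x_2 && x_1) = 1/6 -> 0 = 0
(x_2 -> (!x_2 && x_1)) -> x_2 = 0 -> 1/6 = 1
x_2 || x_2 = 1/6 || 1/6 = 1/6
x_2 -> (x_2 || x_2) = 1/6 -> 1/6 = 1
x_2 && x_1 = 1/6 && 1/6 = 1/6
x_2 -> (x_2 && x_1) = 1/6 -> 1/6 = 1
x_2 || x_2 = 1/6 || 1/6 = 1/6
(x_2 -> (x_2 && x_1)) -> (x_2 || x_2) = 1 -> 1/6 = 1/6
(x_2 -> (x_2 || x_2)) -> ((x_2 -> (x_2 && x_1)) -> (x_2 || x_2)) = 1 -> 1/6 = 1/6
((x_2 -> (!x_2 && x_1)) -> x_2) -> ((x_2 -> (x_2 || x_2)) -> ((x_2 -> (x_2 && x_1)) -> (x_2 || x_2))) = 1 -> 1/6 = 1/6
This gives 1/6 ≠ 1.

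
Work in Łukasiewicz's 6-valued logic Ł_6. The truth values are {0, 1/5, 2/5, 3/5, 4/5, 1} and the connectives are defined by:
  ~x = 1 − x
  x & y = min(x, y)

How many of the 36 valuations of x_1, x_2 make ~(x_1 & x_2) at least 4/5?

value 1: 11 assignments (counts)
value 4/5: 9 assignments (counts)
value 3/5: 7 assignments
value 2/5: 5 assignments
value 1/5: 3 assignments
value 0: 1 assignment
So 20 of the 36 assignments meet the threshold.

20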